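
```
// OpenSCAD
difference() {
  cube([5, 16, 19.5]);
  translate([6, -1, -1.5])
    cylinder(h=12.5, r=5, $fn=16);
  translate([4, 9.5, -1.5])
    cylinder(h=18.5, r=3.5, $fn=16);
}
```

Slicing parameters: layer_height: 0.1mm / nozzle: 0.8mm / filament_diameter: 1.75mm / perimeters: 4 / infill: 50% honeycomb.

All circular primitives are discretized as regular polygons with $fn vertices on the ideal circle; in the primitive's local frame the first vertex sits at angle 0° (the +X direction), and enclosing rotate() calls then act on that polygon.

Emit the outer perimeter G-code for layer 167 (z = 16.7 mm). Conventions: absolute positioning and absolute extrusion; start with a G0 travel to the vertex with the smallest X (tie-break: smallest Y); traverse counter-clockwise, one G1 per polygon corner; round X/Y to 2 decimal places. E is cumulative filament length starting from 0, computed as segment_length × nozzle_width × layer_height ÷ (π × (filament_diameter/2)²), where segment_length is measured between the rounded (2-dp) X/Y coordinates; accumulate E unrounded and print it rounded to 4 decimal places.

At z = 16.7 mm: the cube is present — its section is the full 5×16 rectangle; the cylinder at (6, -1) is absent (z outside [-1.5, 11]); the r=3.5 cylinder at (4, 9.5) gives a regular 16-gon of circumradius 3.5 (constant along its height); After the difference (first − rest): starting from the 5×16 cube, the r=3.5 cylinder at (4, 9.5) partially overlaps it — only the 25.55 mm² overlap (of its 37.50 mm²) is removed, clipping the outline — 1 connected region. The outline is a single polygon with 15 vertices. Extrusion per mm of travel: 0.8 × 0.1 / (π × 0.875²) = 0.033260. Accumulating E over each segment gives final E = 1.6083.

G0 X0.00 Y0.00 Z16.70
G1 X5.00 Y0.00 E0.1663
G1 X5.00 Y6.20 E0.3725
G1 X4.00 Y6.00 E0.4064
G1 X2.66 Y6.27 E0.4519
G1 X1.53 Y7.03 E0.4972
G1 X0.77 Y8.16 E0.5425
G1 X0.50 Y9.50 E0.5879
G1 X0.77 Y10.84 E0.6334
G1 X1.53 Y11.97 E0.6787
G1 X2.66 Y12.73 E0.7240
G1 X4.00 Y13.00 E0.7695
G1 X5.00 Y12.80 E0.8034
G1 X5.00 Y16.00 E0.9098
G1 X0.00 Y16.00 E1.0761
G1 X0.00 Y0.00 E1.6083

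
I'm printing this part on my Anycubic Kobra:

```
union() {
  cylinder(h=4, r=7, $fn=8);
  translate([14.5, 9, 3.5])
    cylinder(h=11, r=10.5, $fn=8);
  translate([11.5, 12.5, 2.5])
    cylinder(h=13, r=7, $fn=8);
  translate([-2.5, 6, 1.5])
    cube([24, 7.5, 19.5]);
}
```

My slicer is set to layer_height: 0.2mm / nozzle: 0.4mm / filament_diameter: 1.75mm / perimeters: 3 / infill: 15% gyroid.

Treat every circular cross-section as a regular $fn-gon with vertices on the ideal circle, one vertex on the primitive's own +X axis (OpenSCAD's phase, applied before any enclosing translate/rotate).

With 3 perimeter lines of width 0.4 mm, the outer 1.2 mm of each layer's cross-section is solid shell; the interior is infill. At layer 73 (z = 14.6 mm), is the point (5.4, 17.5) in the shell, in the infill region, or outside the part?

outside

At z = 14.6 mm: the cylinder is not intersected at this z (z outside [0, 4]); the cylinder at (14.5, 9) is not intersected at this z (z outside [3.5, 14.5]); the r=7 cylinder at (11.5, 12.5) contributes a regular 8-gon of circumradius 7; the 24×7.5 cube at (-2.5, 6) contributes its full rectangle; Merging all regions: the regions partially overlap (shared area 82.28 mm²), so overlapping operands fuse into one piece — 1 connected region. Overall, the cross-section is a single solid region. The nearest boundary edge runs (4.91, 13.50)→(6.55, 17.45); distance from the point to it = 1.08 mm. The point is not inside any of the regions above, so it lies outside the cross-section (1.08 mm from the nearest boundary).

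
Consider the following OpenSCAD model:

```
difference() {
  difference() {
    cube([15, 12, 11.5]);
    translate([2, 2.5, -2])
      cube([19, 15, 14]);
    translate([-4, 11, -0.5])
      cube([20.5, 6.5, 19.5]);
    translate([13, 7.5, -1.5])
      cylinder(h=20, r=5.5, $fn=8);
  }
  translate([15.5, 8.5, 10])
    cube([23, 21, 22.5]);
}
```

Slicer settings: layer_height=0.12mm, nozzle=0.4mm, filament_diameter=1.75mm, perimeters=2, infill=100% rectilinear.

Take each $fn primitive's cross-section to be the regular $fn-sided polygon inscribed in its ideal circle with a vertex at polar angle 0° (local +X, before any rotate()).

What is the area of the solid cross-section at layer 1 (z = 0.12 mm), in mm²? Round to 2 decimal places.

At z = 0.12 mm: the cube is present — its section is the full 15×12 rectangle (area 180.00 mm²); the 19×15 cube at (2, 2.5) contributes its full rectangle (area 285.00 mm²); the cube at (-4, 11) is present — its section is the full 20.5×6.5 rectangle (area 133.25 mm²); the cylinder at (13, 7.5): section is a regular 8-gon, circumradius r=5.5 (area = (8/2)·5.500²·sin(360°/8) = 85.56 mm²); Subtracting the remaining from the first: starting from the 15×12 cube (180.00 mm²), the 19×15 cube at (2, 2.5) partially overlaps it — only the 123.50 mm² overlap (of its 285.00 mm²) is removed, clipping the outline; the 20.5×6.5 cube at (-4, 11) partially overlaps it — only the 2.00 mm² overlap (of its 133.25 mm²) is removed, clipping the outline; the r=5.5 cylinder at (13, 7.5) partially overlaps it — only the 0.60 mm² overlap (of its 85.56 mm²) is removed, clipping the outline — area = 53.90 mm²; the cube at (15.5, 8.5) is not intersected at this z (z outside [10, 32.5]); After the difference (first − rest): none of the subtracted shapes is present at this height, so the result so far is unchanged — area = 53.90 mm². Overall, the cross-section is a single solid region. Net area = 53.90 mm².

53.90 mm²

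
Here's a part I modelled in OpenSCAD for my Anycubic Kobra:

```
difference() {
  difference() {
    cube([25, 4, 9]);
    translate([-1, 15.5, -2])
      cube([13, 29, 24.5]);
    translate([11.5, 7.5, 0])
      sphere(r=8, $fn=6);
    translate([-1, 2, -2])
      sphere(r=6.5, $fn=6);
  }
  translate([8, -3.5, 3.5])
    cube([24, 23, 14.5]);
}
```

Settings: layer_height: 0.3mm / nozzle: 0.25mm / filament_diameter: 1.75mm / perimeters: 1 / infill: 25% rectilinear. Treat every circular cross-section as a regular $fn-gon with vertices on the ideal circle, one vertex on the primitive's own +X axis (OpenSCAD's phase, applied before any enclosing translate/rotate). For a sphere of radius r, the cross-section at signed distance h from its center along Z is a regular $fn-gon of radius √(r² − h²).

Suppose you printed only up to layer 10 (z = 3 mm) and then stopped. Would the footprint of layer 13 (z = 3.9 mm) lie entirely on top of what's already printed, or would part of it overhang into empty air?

Compare the two slices. At z = 3: the cube (footprint 25×4) is included at this height (area 100.00 mm²); the 13×29 cube at (-1, 15.5) contributes its full rectangle (area 377.00 mm²); the sphere at (11.5, 7.5): section is a regular 6-gon, circumradius = √(r²−h²) = √(8²−3²) = 7.416 (area = (6/2)·7.416²·sin(360°/6) = 142.89 mm²); the r=6.5 sphere at (-1, 2) contributes a regular 6-gon of circumradius √(6.5²−5²) = 4.153 (area = (6/2)·4.153²·sin(360°/6) = 44.82 mm²); After the difference (first − rest): starting from the 25×4 cube (100.00 mm²), the 13×29 cube at (-1, 15.5) misses the remaining region (no effect); the r=8 sphere at (11.5, 7.5) partially overlaps it — only the 26.61 mm² overlap (of its 142.89 mm²) is removed, clipping the outline; the r=6.5 sphere at (-1, 2) partially overlaps it — only the 10.30 mm² overlap (of its 44.82 mm²) is removed, clipping the outline — area = 63.09 mm²; the cube at (8, -3.5) is absent (z outside [3.5, 18]); Taking the first minus the rest: none of the subtracted shapes is present at this height, so that combined region is unchanged — area = 63.09 mm². At z = 3.9: the cube (footprint 25×4) is included at this height (area 100.00 mm²); the cube at (-1, 15.5) (footprint 13×29) is included at this height (area 377.00 mm²); the r=8 sphere at (11.5, 7.5) slices to a regular 6-gon of circumradius 6.985 (√(r²−h²) with h=3.9 from center) (area = (6/2)·6.985²·sin(360°/6) = 126.76 mm²); the r=6.5 sphere at (-1, 2) slices to a regular 6-gon of circumradius 2.728 (√(r²−h²) with h=5.9 from center) (area = (6/2)·2.728²·sin(360°/6) = 19.33 mm²); After the difference (first − rest): starting from the 25×4 cube (100.00 mm²), the 13×29 cube at (-1, 15.5) misses the remaining region (no effect); the r=8 sphere at (11.5, 7.5) partially overlaps it — only the 21.56 mm² overlap (of its 126.76 mm²) is removed, clipping the outline; the r=6.5 sphere at (-1, 2) partially overlaps it — only the 4.60 mm² overlap (of its 19.33 mm²) is removed, clipping the outline — area = 73.84 mm²; the cube at (8, -3.5) is present — its section is the full 24×23 rectangle (area 552.00 mm²); Subtracting the remaining from the first: starting from the result so far (73.84 mm²), the 24×23 cube at (8, -3.5) partially overlaps it — only the 48.30 mm² overlap (of its 552.00 mm²) is removed, clipping the outline — area = 25.54 mm². Checking containment: at z = 3.9 the cross-section extends beyond the z = 3 cross-section by about 6.92 mm².

part overhangs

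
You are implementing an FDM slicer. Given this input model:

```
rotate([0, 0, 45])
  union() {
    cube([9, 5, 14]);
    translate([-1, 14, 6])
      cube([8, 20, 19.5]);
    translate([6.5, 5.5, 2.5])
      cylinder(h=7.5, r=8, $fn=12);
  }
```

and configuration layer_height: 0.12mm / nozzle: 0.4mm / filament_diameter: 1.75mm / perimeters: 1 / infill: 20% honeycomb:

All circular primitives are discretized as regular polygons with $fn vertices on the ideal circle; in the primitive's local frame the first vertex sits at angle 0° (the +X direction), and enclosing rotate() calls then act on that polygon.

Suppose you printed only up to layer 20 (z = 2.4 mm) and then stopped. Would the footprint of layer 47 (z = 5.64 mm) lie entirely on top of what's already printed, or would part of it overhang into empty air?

Compare the two slices. At z = 2.4: the cube is present — its section is the full 9×5 rectangle (area 45.00 mm²); the cube at (-1, 14) does not reach this height (z outside [6, 25.5]); the cylinder at (6.5, 5.5) does not reach this height (z outside [2.5, 10]); Combining (union): only the 9×5 cube is present, so the union is just that shape — area = 45.00 mm²; (rotated 45° about Z; rotation is an isometry so areas/perimeters/island counts are preserved). At z = 5.64: the cube is present — its section is the full 9×5 rectangle (area 45.00 mm²); the cube at (-1, 14) does not reach this height (z outside [6, 25.5]); the r=8 cylinder at (6.5, 5.5) contributes a regular 12-gon of circumradius 8 (area = (12/2)·8.000²·sin(360°/12) = 192.00 mm²); Combining (union): the regions partially overlap — summed areas 237.00 mm² minus the doubly-counted overlap 44.43 mm² gives 192.57 mm² — area = 192.57 mm²; (rotated 45° about Z; rotation is an isometry so areas/perimeters/island counts are preserved). Checking containment: at z = 5.64 the cross-section extends beyond the z = 2.4 cross-section by about 147.57 mm².

part overhangs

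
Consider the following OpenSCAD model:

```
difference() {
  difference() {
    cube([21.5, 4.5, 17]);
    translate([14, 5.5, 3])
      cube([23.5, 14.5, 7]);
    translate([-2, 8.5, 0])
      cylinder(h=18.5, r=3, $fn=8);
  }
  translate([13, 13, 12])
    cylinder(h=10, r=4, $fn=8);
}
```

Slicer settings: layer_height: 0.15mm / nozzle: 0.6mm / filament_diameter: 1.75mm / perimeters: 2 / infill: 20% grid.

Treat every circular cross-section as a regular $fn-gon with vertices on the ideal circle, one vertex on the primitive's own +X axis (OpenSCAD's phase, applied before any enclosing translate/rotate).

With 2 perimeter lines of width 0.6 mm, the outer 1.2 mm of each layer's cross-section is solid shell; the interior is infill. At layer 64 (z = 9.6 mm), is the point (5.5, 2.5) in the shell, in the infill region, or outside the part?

At z = 9.6 mm: the cube (footprint 21.5×4.5) is included at this height; the cube at (14, 5.5) (footprint 23.5×14.5) is included at this height; the r=3 cylinder at (-2, 8.5) gives a regular 8-gon of circumradius 3 (constant along its height); After the difference (first − rest): starting from the 21.5×4.5 cube, the 23.5×14.5 cube at (14, 5.5) misses the remaining region (no effect); the r=3 cylinder at (-2, 8.5) misses the remaining region (no effect) — 1 connected region; the cylinder at (13, 13) is not intersected at this z (z outside [12, 22]); After the difference (first − rest): none of the subtracted shapes is present at this height, so that combined region is unchanged — 1 connected region. Overall, the cross-section is a single solid region. The nearest boundary edge runs (0.00, 4.50)→(21.50, 4.50); distance from the point to it = 2.00 mm. The point is inside the cross-section and 2.00 mm from the nearest boundary — more than the 1.2 mm shell width (2 × 0.6), so it's in the infill interior.

infill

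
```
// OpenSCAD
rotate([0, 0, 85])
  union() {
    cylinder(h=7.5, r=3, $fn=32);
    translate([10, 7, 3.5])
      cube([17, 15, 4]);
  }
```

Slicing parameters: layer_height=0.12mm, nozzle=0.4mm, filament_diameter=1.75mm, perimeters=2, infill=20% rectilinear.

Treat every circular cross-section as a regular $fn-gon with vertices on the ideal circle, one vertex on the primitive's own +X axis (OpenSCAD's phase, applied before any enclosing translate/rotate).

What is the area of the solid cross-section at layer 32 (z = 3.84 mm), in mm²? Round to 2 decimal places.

At z = 3.84 mm: the r=3 cylinder contributes a regular 32-gon of circumradius 3 (area = (32/2)·3.000²·sin(360°/32) = 28.09 mm²); the cube at (10, 7) (footprint 17×15) is included at this height (area 255.00 mm²); Merging all regions: the 2 present regions are separate (no shared area or edge), so areas and boundary lengths simply add and each stays a separate island — area = 283.09 mm²; (rotated 85° about Z; rotation is an isometry so areas/perimeters/island counts are preserved). Overall, the cross-section has 2 separate islands. Net area = 283.09 mm².

283.09 mm²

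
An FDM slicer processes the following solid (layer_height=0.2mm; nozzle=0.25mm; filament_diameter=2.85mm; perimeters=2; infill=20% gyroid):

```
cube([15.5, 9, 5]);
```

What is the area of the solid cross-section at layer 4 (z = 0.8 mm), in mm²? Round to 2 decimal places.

139.50 mm²

At z = 0.8 mm: the cube is present — its section is the full 15.5×9 rectangle (area 139.50 mm²). Overall, the cross-section is a single solid region. Net area = 139.50 mm².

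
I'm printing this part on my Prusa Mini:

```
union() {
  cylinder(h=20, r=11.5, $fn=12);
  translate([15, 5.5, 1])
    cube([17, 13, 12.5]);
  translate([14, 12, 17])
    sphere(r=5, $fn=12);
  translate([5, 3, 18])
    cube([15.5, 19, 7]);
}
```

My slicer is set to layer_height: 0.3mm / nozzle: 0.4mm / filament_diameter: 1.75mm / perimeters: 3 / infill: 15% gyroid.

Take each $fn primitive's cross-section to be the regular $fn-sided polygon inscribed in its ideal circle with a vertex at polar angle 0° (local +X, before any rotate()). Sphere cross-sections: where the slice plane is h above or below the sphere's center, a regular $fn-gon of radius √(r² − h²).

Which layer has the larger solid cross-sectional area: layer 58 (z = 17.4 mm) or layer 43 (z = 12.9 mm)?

Layer 58 (z = 17.4): the cylinder: section is a regular 12-gon, circumradius r=11.5 (area = (12/2)·11.500²·sin(360°/12) = 396.75 mm²); the cube at (15, 5.5) does not reach this height (z outside [1, 13.5]); the r=5 sphere at (14, 12) slices to a regular 12-gon of circumradius 4.984 (√(r²−h²) with h=0.4 from center) (area = (12/2)·4.984²·sin(360°/12) = 74.52 mm²); the cube at (5, 3) is absent (z outside [18, 25]); Merging all regions: the 2 present regions are separate (no shared area or edge), so areas and boundary lengths simply add and each stays a separate island — area = 471.27 mm². So its area = 471.27 mm². Layer 43 (z = 12.9): the r=11.5 cylinder contributes a regular 12-gon of circumradius 11.5 (area = (12/2)·11.500²·sin(360°/12) = 396.75 mm²); the cube at (15, 5.5) (footprint 17×13) is included at this height (area 221.00 mm²); the r=5 sphere at (14, 12) slices to a regular 12-gon of circumradius 2.862 (√(r²−h²) with h=4.1 from center) (area = (12/2)·2.862²·sin(360°/12) = 24.57 mm²); the cube at (5, 3) is not intersected at this z (z outside [18, 25]); Merging all regions: the regions partially overlap — summed areas 642.32 mm² minus the doubly-counted overlap 6.83 mm² gives 635.49 mm² — area = 635.49 mm². So its area = 635.49 mm². Layer 43 is larger (635.49 vs 471.27 mm²).

layer 43 (z = 12.9 mm)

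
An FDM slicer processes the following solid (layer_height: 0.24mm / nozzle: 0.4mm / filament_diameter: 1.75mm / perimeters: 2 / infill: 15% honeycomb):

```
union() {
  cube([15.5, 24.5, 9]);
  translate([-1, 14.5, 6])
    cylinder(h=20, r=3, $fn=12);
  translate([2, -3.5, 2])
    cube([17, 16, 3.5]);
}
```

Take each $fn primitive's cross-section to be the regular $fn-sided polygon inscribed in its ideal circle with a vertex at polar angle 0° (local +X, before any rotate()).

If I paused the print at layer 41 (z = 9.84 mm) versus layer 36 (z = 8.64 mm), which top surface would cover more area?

Layer 41 (z = 9.84): the cube is not intersected at this z (z outside [0, 9]); the cylinder at (-1, 14.5): section is a regular 12-gon, circumradius r=3 (area = (12/2)·3.000²·sin(360°/12) = 27.00 mm²); the cube at (2, -3.5) does not reach this height (z outside [2, 5.5]); Merging all regions: only the r=3 cylinder at (-1, 14.5) is present, so the union is just that shape — area = 27.00 mm². So its area = 27.00 mm². Layer 36 (z = 8.64): the cube (footprint 15.5×24.5) is included at this height (area 379.75 mm²); the r=3 cylinder at (-1, 14.5) gives a regular 12-gon of circumradius 3 (constant along its height) (area = (12/2)·3.000²·sin(360°/12) = 27.00 mm²); the cube at (2, -3.5) is not intersected at this z (z outside [2, 5.5]); Taking the union: the regions partially overlap — summed areas 406.75 mm² minus the doubly-counted overlap 7.77 mm² gives 398.98 mm² — area = 398.98 mm². So its area = 398.98 mm². Layer 36 is larger (398.98 vs 27.00 mm²).

layer 36 (z = 8.64 mm)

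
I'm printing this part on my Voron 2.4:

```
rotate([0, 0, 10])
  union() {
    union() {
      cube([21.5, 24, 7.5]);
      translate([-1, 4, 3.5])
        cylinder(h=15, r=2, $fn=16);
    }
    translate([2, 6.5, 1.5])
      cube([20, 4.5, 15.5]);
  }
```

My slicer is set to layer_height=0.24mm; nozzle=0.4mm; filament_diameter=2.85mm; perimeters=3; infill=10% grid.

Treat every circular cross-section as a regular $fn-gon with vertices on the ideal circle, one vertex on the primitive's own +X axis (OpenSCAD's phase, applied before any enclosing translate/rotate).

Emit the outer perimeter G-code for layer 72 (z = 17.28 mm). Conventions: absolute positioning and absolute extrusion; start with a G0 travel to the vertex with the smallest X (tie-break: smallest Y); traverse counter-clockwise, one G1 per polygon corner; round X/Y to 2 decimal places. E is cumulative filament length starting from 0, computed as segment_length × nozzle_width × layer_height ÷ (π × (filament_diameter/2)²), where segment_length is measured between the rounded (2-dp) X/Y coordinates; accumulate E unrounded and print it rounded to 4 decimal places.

At z = 17.28 mm: the cube is absent (z outside [0, 7.5]); the r=2 cylinder at (-1, 4) contributes a regular 16-gon of circumradius 2; Taking the union: only the r=2 cylinder at (-1, 4) is present, so the union is just that shape — 1 connected region; the cube at (2, 6.5) is not intersected at this z (z outside [1.5, 17]); Combining (union): only that combined region is present, so the union is just that shape — 1 connected region; (rotated 10° about Z; rotation is an isometry so areas/perimeters/island counts are preserved). The outline is a single polygon with 16 vertices. Extrusion per mm of travel: 0.4 × 0.24 / (π × 1.425²) = 0.015048. Accumulating E over each segment gives final E = 0.1879.

G0 X-3.65 Y3.42 Z17.28
G1 X-3.37 Y2.69 E0.0118
G1 X-2.83 Y2.13 E0.0235
G1 X-2.11 Y1.81 E0.0353
G1 X-1.33 Y1.80 E0.0471
G1 X-0.60 Y2.08 E0.0588
G1 X-0.04 Y2.62 E0.0705
G1 X0.27 Y3.33 E0.0822
G1 X0.29 Y4.11 E0.0939
G1 X0.01 Y4.84 E0.1057
G1 X-0.53 Y5.40 E0.1174
G1 X-1.25 Y5.72 E0.1293
G1 X-2.03 Y5.74 E0.1410
G1 X-2.75 Y5.45 E0.1527
G1 X-3.32 Y4.91 E0.1645
G1 X-3.63 Y4.20 E0.1762
G1 X-3.65 Y3.42 E0.1879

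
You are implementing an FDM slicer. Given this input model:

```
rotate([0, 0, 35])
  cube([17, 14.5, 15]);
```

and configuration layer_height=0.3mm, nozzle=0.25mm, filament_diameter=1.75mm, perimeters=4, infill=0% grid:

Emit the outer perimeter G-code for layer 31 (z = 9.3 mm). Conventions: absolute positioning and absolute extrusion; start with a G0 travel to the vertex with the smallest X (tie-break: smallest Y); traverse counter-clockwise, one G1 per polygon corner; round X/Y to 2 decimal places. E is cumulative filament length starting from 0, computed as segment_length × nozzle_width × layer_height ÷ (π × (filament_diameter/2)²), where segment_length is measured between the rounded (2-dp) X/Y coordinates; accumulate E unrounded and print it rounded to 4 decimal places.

At z = 9.3 mm: the cube (footprint 17×14.5) is included at this height; (whole slice rotated 35° about Z — lengths, areas and connectivity unchanged). The outline is a single polygon with 4 vertices. Extrusion per mm of travel: 0.25 × 0.3 / (π × 0.875²) = 0.031181. Accumulating E over each segment gives final E = 1.9649.

G0 X-8.32 Y11.88 Z9.30
G1 X0.00 Y0.00 E0.4522
G1 X13.93 Y9.75 E0.9824
G1 X5.61 Y21.63 E1.4347
G1 X-8.32 Y11.88 E1.9649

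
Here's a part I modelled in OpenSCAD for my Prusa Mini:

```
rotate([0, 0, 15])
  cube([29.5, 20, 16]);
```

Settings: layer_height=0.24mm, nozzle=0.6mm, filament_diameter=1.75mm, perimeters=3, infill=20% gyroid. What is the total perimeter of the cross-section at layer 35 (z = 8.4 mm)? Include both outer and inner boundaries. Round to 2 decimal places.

At z = 8.4 mm: the cube is present — its section is the full 29.5×20 rectangle (perimeter 99.00 mm); (whole slice rotated 15° about Z — lengths, areas and connectivity unchanged). Overall, the cross-section is a single solid region. Total boundary length (outer) = 99.00 mm.

99.00 mm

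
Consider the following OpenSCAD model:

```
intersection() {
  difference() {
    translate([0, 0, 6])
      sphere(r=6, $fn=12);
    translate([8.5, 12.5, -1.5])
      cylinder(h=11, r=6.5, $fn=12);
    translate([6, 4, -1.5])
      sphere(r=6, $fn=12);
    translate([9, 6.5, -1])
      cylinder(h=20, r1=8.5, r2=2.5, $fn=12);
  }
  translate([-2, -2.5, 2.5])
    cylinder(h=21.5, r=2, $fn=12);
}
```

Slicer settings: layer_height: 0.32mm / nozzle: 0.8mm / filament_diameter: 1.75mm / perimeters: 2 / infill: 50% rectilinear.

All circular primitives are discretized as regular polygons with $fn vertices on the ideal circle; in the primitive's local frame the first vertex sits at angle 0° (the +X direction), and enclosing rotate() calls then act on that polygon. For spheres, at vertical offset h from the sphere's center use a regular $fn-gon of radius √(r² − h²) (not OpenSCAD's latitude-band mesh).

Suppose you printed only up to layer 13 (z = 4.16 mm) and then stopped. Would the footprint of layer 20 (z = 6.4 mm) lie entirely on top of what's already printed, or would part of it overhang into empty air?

Compare the two slices. At z = 4.16: the sphere: section is a regular 12-gon, circumradius = √(r²−h²) = √(6²−1.84²) = 5.711 (area = (12/2)·5.711²·sin(360°/12) = 97.84 mm²); the r=6.5 cylinder at (8.5, 12.5) gives a regular 12-gon of circumradius 6.5 (constant along its height) (area = (12/2)·6.500²·sin(360°/12) = 126.75 mm²); the r=6 sphere at (6, 4) slices to a regular 12-gon of circumradius 1.991 (√(r²−h²) with h=5.66 from center) (area = (12/2)·1.991²·sin(360°/12) = 11.89 mm²); the cone at (9, 6.5) contributes a regular 12-gon of circumradius 6.952 (interpolated between r1=8.5 and r2=2.5 at t=0.258) (area = (12/2)·6.952²·sin(360°/12) = 144.99 mm²); Taking the first minus the rest: starting from the r=6 sphere (97.84 mm²), the r=6.5 cylinder at (8.5, 12.5) misses the remaining region (no effect); the r=6 sphere at (6, 4) partially overlaps it — only the 0.44 mm² overlap (of its 11.89 mm²) is removed, clipping the outline; the cone at (9, 6.5) partially overlaps it — only the 4.19 mm² overlap (of its 144.99 mm²) is removed, clipping the outline — area = 93.21 mm²; the r=2 cylinder at (-2, -2.5) gives a regular 12-gon of circumradius 2 (constant along its height) (area = (12/2)·2.000²·sin(360°/12) = 12.00 mm²); Keeping only the common overlap: the r=2 cylinder at (-2, -2.5) lies inside that combined region, so the common part is the r=2 cylinder at (-2, -2.5) itself — area = 12.00 mm². At z = 6.4: the sphere: section is a regular 12-gon, circumradius = √(r²−h²) = √(6²−0.4²) = 5.987 (area = (12/2)·5.987²·sin(360°/12) = 107.52 mm²); the cylinder at (8.5, 12.5): section is a regular 12-gon, circumradius r=6.5 (area = (12/2)·6.500²·sin(360°/12) = 126.75 mm²); the sphere at (6, 4) is absent (|z−center|=7.900 > r=6); the cone at (9, 6.5) (r1=8.5→r2=2.5) has section circumradius 6.280 here — a regular 12-gon (area = (12/2)·6.280²·sin(360°/12) = 118.32 mm²); Subtracting the remaining from the first: starting from the r=6 sphere (107.52 mm²), the r=6.5 cylinder at (8.5, 12.5) misses the remaining region (no effect); the cone at (9, 6.5) partially overlaps it — only the 2.62 mm² overlap (of its 118.32 mm²) is removed, clipping the outline — area = 104.90 mm²; the r=2 cylinder at (-2, -2.5) gives a regular 12-gon of circumradius 2 (constant along its height) (area = (12/2)·2.000²·sin(360°/12) = 12.00 mm²); Keeping only the common overlap: the r=2 cylinder at (-2, -2.5) lies inside the result so far, so the common part is the r=2 cylinder at (-2, -2.5) itself — area = 12.00 mm². Checking containment: the cross-section at z = 6.4 is a subset of the cross-section at z = 4.16.

entirely on top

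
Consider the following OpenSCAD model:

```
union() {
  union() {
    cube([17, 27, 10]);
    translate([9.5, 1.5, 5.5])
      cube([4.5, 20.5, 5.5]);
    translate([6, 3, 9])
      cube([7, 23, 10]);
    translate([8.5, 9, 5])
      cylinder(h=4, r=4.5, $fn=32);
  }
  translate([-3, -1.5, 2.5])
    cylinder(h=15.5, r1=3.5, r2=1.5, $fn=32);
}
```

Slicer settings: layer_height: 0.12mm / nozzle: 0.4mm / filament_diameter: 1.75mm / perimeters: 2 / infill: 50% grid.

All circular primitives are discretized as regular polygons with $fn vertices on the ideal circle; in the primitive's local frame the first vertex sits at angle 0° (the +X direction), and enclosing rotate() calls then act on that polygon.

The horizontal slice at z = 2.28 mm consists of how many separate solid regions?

1

At z = 2.28 mm: the 17×27 cube contributes its full rectangle; the cube at (9.5, 1.5) does not reach this height (z outside [5.5, 11]); the cube at (6, 3) does not reach this height (z outside [9, 19]); the cylinder at (8.5, 9) is not intersected at this z (z outside [5, 9]); Taking the union: only the 17×27 cube is present, so the union is just that shape — 1 connected region; the cone at (-3, -1.5) is absent (z outside [2.5, 18]); Combining (union): only the result so far is present, so the union is just that shape — 1 connected region. The result has 1 disconnected region.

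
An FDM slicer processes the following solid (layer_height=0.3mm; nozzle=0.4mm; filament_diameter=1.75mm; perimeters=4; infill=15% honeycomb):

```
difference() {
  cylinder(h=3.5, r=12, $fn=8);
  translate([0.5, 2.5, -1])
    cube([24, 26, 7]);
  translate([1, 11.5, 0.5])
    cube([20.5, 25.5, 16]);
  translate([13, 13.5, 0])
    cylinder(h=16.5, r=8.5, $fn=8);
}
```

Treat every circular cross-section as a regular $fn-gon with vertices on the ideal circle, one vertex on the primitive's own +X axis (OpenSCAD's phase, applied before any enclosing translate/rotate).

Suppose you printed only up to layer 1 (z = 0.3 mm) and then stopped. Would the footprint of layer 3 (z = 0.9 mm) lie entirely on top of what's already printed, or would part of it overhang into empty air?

entirely on top

Compare the two slices. At z = 0.3: the cylinder: section is a regular 8-gon, circumradius r=12 (area = (8/2)·12.000²·sin(360°/8) = 407.29 mm²); the cube at (0.5, 2.5) is present — its section is the full 24×26 rectangle (area 624.00 mm²); the cube at (1, 11.5) does not reach this height (z outside [0.5, 16.5]); the r=8.5 cylinder at (13, 13.5) gives a regular 8-gon of circumradius 8.5 (constant along its height) (area = (8/2)·8.500²·sin(360°/8) = 204.35 mm²); After the difference (first − rest): starting from the r=12 cylinder (407.29 mm²), the 24×26 cube at (0.5, 2.5) partially overlaps it — only the 68.42 mm² overlap (of its 624.00 mm²) is removed, clipping the outline; the r=8.5 cylinder at (13, 13.5) misses the remaining region (no effect) — area = 338.87 mm². At z = 0.9: the r=12 cylinder contributes a regular 8-gon of circumradius 12 (area = (8/2)·12.000²·sin(360°/8) = 407.29 mm²); the 24×26 cube at (0.5, 2.5) contributes its full rectangle (area 624.00 mm²); the cube at (1, 11.5) (footprint 20.5×25.5) is included at this height (area 522.75 mm²); the cylinder at (13, 13.5): section is a regular 8-gon, circumradius r=8.5 (area = (8/2)·8.500²·sin(360°/8) = 204.35 mm²); Taking the first minus the rest: starting from the r=12 cylinder (407.29 mm²), the 24×26 cube at (0.5, 2.5) partially overlaps it — only the 68.42 mm² overlap (of its 624.00 mm²) is removed, clipping the outline; the 20.5×25.5 cube at (1, 11.5) misses the remaining region (no effect); the r=8.5 cylinder at (13, 13.5) misses the remaining region (no effect) — area = 338.87 mm². Checking containment: the cross-section at z = 0.9 is a subset of the cross-section at z = 0.3.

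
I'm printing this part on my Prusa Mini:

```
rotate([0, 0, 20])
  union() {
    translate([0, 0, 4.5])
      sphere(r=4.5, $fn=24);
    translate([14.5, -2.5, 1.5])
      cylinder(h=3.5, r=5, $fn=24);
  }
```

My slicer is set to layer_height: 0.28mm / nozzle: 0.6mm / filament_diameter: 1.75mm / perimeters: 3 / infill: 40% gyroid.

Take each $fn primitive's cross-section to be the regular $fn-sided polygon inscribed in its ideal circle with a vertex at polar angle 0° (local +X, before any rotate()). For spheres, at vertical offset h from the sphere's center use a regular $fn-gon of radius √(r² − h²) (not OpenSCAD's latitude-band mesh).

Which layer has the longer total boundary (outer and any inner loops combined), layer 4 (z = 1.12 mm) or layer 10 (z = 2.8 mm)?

layer 10 (z = 2.8 mm)

Layer 4 (z = 1.12): the r=4.5 sphere contributes a regular 24-gon of circumradius √(4.5²−3.38²) = 2.971 (perimeter = 2·24·2.971·sin(180°/24) = 18.61 mm); the cylinder at (14.5, -2.5) is not intersected at this z (z outside [1.5, 5]); Merging all regions: only the r=4.5 sphere is present, so the union is just that shape — boundary = 18.61 mm; (whole slice rotated 20° about Z — lengths, areas and connectivity unchanged). So its perimeter = 18.61 mm. Layer 10 (z = 2.8): the sphere: section is a regular 24-gon, circumradius = √(r²−h²) = √(4.5²−1.7²) = 4.167 (perimeter = 2·24·4.167·sin(180°/24) = 26.10 mm); the cylinder at (14.5, -2.5): section is a regular 24-gon, circumradius r=5 (perimeter = 2·24·5.000·sin(180°/24) = 31.33 mm); Merging all regions: the 2 present regions are separate (no shared area or edge), so areas and boundary lengths simply add and each stays a separate island — boundary = 57.43 mm; (rotated 20° about Z; rotation is an isometry so areas/perimeters/island counts are preserved). So its perimeter = 57.43 mm. Layer 10 is larger (57.43 vs 18.61 mm).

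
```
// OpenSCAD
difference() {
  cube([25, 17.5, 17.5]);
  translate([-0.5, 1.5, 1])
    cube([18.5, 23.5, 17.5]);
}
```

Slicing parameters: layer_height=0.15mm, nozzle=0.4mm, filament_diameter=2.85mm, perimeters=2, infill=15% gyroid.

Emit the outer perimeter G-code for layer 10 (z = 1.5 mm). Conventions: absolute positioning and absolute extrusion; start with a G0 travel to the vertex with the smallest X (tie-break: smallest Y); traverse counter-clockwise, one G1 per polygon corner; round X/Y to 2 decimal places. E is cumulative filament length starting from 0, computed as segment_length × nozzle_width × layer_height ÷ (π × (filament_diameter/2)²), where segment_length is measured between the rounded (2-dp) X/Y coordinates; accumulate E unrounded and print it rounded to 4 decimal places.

G0 X0.00 Y0.00 Z1.50
G1 X25.00 Y0.00 E0.2351
G1 X25.00 Y17.50 E0.3997
G1 X18.00 Y17.50 E0.4656
G1 X18.00 Y1.50 E0.6160
G1 X0.00 Y1.50 E0.7853
G1 X0.00 Y0.00 E0.7994

At z = 1.5 mm: the cube is present — its section is the full 25×17.5 rectangle; the cube at (-0.5, 1.5) is present — its section is the full 18.5×23.5 rectangle; Subtracting the remaining from the first: starting from the 25×17.5 cube, the 18.5×23.5 cube at (-0.5, 1.5) partially overlaps it — only the 288.00 mm² overlap (of its 434.75 mm²) is removed, clipping the outline — 1 connected region. The outline is a single polygon with 6 vertices. Extrusion per mm of travel: 0.4 × 0.15 / (π × 1.425²) = 0.009405. Accumulating E over each segment gives final E = 0.7994.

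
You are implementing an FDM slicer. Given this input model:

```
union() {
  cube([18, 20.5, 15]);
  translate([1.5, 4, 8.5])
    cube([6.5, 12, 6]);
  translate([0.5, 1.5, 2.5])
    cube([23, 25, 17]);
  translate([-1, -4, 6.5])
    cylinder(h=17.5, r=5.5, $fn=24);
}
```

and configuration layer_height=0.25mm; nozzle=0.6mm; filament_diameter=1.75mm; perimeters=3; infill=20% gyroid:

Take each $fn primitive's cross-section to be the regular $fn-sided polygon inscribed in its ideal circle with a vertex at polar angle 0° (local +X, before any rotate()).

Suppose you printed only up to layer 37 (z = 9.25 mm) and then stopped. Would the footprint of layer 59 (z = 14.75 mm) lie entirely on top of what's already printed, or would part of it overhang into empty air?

Compare the two slices. At z = 9.25: the cube is present — its section is the full 18×20.5 rectangle (area 369.00 mm²); the cube at (1.5, 4) (footprint 6.5×12) is included at this height (area 78.00 mm²); the cube at (0.5, 1.5) is present — its section is the full 23×25 rectangle (area 575.00 mm²); the r=5.5 cylinder at (-1, -4) gives a regular 24-gon of circumradius 5.5 (constant along its height) (area = (24/2)·5.500²·sin(360°/24) = 93.95 mm²); Taking the union: the regions partially overlap — summed areas 1115.95 mm² minus the doubly-counted overlap 412.82 mm² gives 703.13 mm² — area = 703.13 mm². At z = 14.75: the 18×20.5 cube contributes its full rectangle (area 369.00 mm²); the cube at (1.5, 4) does not reach this height (z outside [8.5, 14.5]); the cube at (0.5, 1.5) is present — its section is the full 23×25 rectangle (area 575.00 mm²); the r=5.5 cylinder at (-1, -4) gives a regular 24-gon of circumradius 5.5 (constant along its height) (area = (24/2)·5.500²·sin(360°/24) = 93.95 mm²); Taking the union: the regions partially overlap — summed areas 1037.95 mm² minus the doubly-counted overlap 334.82 mm² gives 703.13 mm² — area = 703.13 mm². Checking containment: the cross-section at z = 14.75 is a subset of the cross-section at z = 9.25.

entirely on top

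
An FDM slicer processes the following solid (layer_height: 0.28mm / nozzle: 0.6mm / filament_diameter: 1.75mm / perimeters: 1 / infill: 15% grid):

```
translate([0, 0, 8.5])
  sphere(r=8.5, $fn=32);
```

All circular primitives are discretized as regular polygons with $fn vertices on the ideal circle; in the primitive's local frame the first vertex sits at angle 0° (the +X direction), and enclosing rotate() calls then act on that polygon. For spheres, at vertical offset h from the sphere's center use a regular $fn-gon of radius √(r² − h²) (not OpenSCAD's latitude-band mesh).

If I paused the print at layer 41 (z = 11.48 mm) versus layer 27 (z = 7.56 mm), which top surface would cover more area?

Layer 41 (z = 11.48): the r=8.5 sphere slices to a regular 32-gon of circumradius 7.961 (√(r²−h²) with h=2.98 from center) (area = (32/2)·7.961²·sin(360°/32) = 197.80 mm²). So its area = 197.80 mm². Layer 27 (z = 7.56): the r=8.5 sphere contributes a regular 32-gon of circumradius √(8.5²−0.94²) = 8.448 (area = (32/2)·8.448²·sin(360°/32) = 222.77 mm²). So its area = 222.77 mm². Layer 27 is larger (222.77 vs 197.80 mm²).

layer 27 (z = 7.56 mm)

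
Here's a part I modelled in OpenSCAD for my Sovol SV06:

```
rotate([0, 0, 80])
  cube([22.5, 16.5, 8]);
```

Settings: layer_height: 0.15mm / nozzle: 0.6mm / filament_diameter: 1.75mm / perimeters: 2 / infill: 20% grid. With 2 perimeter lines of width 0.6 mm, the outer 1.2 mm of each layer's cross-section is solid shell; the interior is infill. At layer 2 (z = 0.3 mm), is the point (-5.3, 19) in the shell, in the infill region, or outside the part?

infill

At z = 0.3 mm: the 22.5×16.5 cube contributes its full rectangle; (whole slice rotated 80° about Z — lengths, areas and connectivity unchanged). Overall, the cross-section is a single solid region. Undo the 80° rotation: the query point maps to (17.791, 8.519) in the un-rotated model frame. The nearest boundary edge runs (22.50, 0.00)→(22.50, 16.50); distance from the point to it = 4.71 mm. The point is inside the cross-section and 4.71 mm from the nearest boundary — more than the 1.2 mm shell width (2 × 0.6), so it's in the infill interior.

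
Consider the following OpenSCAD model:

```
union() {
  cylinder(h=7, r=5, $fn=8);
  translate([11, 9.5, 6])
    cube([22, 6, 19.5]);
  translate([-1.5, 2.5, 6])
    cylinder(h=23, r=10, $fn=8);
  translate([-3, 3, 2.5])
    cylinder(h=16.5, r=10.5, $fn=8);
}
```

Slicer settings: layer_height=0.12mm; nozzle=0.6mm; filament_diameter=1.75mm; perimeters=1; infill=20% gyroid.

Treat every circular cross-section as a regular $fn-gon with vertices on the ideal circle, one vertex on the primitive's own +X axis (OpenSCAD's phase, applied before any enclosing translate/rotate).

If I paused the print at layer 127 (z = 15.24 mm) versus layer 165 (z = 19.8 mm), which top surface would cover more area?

Layer 127 (z = 15.24): the cylinder is not intersected at this z (z outside [0, 7]); the 22×6 cube at (11, 9.5) contributes its full rectangle (area 132.00 mm²); the r=10 cylinder at (-1.5, 2.5) gives a regular 8-gon of circumradius 10 (constant along its height) (area = (8/2)·10.000²·sin(360°/8) = 282.84 mm²); the r=10.5 cylinder at (-3, 3) contributes a regular 8-gon of circumradius 10.5 (area = (8/2)·10.500²·sin(360°/8) = 311.83 mm²); Taking the union: the regions partially overlap — summed areas 726.68 mm² minus the doubly-counted overlap 264.26 mm² gives 462.42 mm² — area = 462.42 mm². So its area = 462.42 mm². Layer 165 (z = 19.8): the cylinder is not intersected at this z (z outside [0, 7]); the 22×6 cube at (11, 9.5) contributes its full rectangle (area 132.00 mm²); the cylinder at (-1.5, 2.5): section is a regular 8-gon, circumradius r=10 (area = (8/2)·10.000²·sin(360°/8) = 282.84 mm²); the cylinder at (-3, 3) is absent (z outside [2.5, 19]); Merging all regions: the 2 present regions are separate (no shared area or edge), so areas and boundary lengths simply add and each stays a separate island — area = 414.84 mm². So its area = 414.84 mm². Layer 127 is larger (462.42 vs 414.84 mm²).

layer 127 (z = 15.24 mm)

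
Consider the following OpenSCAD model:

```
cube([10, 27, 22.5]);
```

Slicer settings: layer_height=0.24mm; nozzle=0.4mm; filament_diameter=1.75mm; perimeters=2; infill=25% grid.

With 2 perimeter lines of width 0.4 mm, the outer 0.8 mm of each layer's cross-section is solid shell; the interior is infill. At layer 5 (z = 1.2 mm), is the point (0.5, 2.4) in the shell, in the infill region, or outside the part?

At z = 1.2 mm: the cube is present — its section is the full 10×27 rectangle. Overall, the cross-section is a single solid region. The nearest boundary edge runs (0.00, 27.00)→(0.00, 0.00); distance from the point to it = 0.50 mm. The point is inside the cross-section, 0.50 mm from the nearest boundary — within the 0.8 mm shell band (2 × 0.4).

shell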